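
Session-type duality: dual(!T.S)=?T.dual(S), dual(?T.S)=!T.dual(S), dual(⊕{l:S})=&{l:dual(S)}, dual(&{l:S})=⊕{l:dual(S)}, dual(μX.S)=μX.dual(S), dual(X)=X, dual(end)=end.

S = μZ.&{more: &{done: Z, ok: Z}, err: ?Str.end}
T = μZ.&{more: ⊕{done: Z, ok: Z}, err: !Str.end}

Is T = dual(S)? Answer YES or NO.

NO

μZ vs μZ  match (rec unchanged)
  &{more,err} vs &{more,err}  ✗ choice polarity not flipped — not dual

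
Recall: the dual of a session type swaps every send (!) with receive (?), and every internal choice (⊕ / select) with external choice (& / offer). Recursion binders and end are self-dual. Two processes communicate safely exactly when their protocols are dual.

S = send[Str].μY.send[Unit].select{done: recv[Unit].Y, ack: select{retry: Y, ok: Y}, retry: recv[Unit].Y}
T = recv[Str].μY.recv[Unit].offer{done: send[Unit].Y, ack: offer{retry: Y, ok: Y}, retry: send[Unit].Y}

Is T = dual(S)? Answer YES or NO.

send[Str] | recv[Str]  match
  μY | μY  match (μ self-dual)
    send[Unit] | recv[Unit]  match
      select{done,ack,retry} | offer{done,ack,retry}  match label sets agree
        case done:
          recv[Unit] | send[Unit]  match
            Y | Y  match
        case ack:
          select{retry,ok} | offer{retry,ok}  match label sets agree
            case retry:
              Y | Y  match
            case ok:
              Y | Y  match
        case retry:
          recv[Unit] | send[Unit]  match
            Y | Y  match

YES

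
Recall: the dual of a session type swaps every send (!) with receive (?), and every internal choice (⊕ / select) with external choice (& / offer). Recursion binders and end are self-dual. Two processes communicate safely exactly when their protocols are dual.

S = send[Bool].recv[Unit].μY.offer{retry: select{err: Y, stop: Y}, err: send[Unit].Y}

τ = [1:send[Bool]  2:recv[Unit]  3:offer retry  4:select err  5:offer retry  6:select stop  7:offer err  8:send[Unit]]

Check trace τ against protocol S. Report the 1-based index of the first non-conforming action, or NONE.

@1 send[Bool]  ok  now at recv[Unit].μY.…
@2 recv[Unit]  ok  now at μY.…
@3 offer retry  ok  now at select{err: μY.…, stop: μY.…}
@4 select err  ok  now at μY.…
@5 offer retry  ok  now at select{err: μY.…, stop: μY.…}
@6 select stop  ok  now at μY.…
@7 offer err  ok  now at send[Unit].μY.…
@8 send[Unit]  ok  now at μY.…
all 8 steps conform

NONE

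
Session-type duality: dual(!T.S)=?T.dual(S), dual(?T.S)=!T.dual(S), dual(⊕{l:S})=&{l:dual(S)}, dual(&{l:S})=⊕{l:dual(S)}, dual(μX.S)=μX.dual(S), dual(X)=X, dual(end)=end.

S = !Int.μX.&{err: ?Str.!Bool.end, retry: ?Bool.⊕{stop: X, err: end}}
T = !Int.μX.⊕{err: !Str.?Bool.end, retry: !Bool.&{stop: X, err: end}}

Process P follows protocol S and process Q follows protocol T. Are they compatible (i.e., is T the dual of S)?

NO

!Int vs !Int  ✗ same direction on both sides — not dual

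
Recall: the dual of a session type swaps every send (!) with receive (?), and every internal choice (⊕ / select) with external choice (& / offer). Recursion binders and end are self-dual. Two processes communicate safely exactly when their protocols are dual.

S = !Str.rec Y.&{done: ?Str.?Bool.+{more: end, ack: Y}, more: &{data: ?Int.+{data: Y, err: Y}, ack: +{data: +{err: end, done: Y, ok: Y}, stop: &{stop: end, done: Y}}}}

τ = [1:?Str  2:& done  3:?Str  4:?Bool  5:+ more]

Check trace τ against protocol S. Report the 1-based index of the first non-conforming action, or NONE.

@1 got ?Str, protocol expects !Str  ✗

1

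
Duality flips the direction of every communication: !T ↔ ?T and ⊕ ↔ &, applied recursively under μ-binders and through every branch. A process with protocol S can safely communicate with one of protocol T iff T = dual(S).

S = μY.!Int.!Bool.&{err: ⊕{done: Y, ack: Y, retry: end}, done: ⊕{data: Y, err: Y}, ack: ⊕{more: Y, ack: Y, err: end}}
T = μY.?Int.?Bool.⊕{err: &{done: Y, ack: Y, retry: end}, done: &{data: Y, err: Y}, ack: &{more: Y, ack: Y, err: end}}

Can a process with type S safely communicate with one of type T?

YES

μY vs μY  ✓ (binder kept)
  !Int vs ?Int  ✓
    !Bool vs ?Bool  ✓
      &{err,done,ack} vs ⊕{err,done,ack}  ✓ labels match
        [err]
          ⊕{done,ack,retry} vs &{done,ack,retry}  ✓ labels match
            [done]
              Y vs Y  ✓
            [ack]
              Y vs Y  ✓
            [retry]
              end vs end  ✓
        [done]
          ⊕{data,err} vs &{data,err}  ✓ labels match
            [data]
              Y vs Y  ✓
            [err]
              Y vs Y  ✓
        [ack]
          ⊕{more,ack,err} vs &{more,ack,err}  ✓ labels match
            [more]
              Y vs Y  ✓
            [ack]
              Y vs Y  ✓
            [err]
              end vs end  ✓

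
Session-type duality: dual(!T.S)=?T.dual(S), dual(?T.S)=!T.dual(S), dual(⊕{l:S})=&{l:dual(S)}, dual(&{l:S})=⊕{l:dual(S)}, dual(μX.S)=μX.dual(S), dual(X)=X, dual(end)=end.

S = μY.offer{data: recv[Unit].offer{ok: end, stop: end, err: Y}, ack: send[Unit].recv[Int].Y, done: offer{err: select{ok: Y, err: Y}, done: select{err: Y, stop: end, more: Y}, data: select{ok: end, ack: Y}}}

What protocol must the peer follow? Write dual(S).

μY ↦ μY  (rec unchanged)
  offer{data,ack,done} ↦ select{data,ack,done}  (external→internal)
    • data:
      recv[Unit] ↦ send[Unit]
        offer{ok,stop,err} ↦ select{ok,stop,err}  (external→internal)
          • ok:
            end ↦ end
          • stop:
            end ↦ end
          • err:
            Y ↦ Y
    • ack:
      send[Unit] ↦ recv[Unit]
        recv[Int] ↦ send[Int]
          Y ↦ Y
    • done:
      offer{err,done,data} ↦ select{err,done,data}  (external→internal)
        • err:
          select{ok,err} ↦ offer{ok,err}  (⊕→&)
            • ok:
              Y ↦ Y
            • err:
              Y ↦ Y
        • done:
          select{err,stop,more} ↦ offer{err,stop,more}  (⊕→&)
            • err:
              Y ↦ Y
            • stop:
              end ↦ end
            • more:
              Y ↦ Y
        • data:
          select{ok,ack} ↦ offer{ok,ack}  (⊕→&)
            • ok:
              end ↦ end
            • ack:
              Y ↦ Y

μY.select{data: send[Unit].select{ok: end, stop: end, err: Y}, ack: recv[Unit].send[Int].Y, done: select{err: offer{ok: Y, err: Y}, done: offer{err: Y, stop: end, more: Y}, data: offer{ok: end, ack: Y}}}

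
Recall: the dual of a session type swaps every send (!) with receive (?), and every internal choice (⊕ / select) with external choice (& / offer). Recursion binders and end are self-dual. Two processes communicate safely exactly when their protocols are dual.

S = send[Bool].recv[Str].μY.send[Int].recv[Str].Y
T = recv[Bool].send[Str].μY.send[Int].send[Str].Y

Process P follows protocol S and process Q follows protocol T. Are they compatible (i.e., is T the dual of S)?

NO

send[Bool] | recv[Bool]  ok
  recv[Str] | send[Str]  ok
    μY | μY  ok (binder kept)
      send[Int] | send[Int]  ✗ same direction on both sides — not dual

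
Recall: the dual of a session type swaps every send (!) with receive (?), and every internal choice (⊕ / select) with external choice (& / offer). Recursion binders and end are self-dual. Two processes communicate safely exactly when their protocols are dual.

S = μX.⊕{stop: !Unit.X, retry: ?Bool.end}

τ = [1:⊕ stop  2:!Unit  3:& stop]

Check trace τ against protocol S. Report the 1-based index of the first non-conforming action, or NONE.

3

@1 ⊕ stop  ok  state: !Unit.μX.…
@2 !Unit  ok  state: μX.…
@3 got & stop, protocol expects ⊕ stop or ⊕ retry  ✗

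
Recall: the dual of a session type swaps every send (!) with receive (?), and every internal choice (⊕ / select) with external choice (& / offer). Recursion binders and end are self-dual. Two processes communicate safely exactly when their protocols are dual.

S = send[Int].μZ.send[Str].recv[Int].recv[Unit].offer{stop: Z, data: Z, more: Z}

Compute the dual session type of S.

send[Int] → recv[Int]
  μZ → μZ  (rec unchanged)
    send[Str] → recv[Str]
      recv[Int] → send[Int]
        recv[Unit] → send[Unit]
          offer{stop,data,more} → select{stop,data,more}  (external→internal)
            [stop]
              Z self-dual
            [data]
              Z self-dual
            [more]
              Z self-dual

recv[Int].μZ.recv[Str].send[Int].send[Unit].select{stop: Z, data: Z, more: Z}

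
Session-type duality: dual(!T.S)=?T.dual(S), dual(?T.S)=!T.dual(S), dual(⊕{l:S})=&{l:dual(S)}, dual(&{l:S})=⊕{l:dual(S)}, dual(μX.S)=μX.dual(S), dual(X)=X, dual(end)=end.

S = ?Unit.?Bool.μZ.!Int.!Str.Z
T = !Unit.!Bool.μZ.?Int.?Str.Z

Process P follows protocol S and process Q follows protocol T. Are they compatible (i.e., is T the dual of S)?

YES

?Unit | !Unit  ok
  ?Bool | !Bool  ok
    μZ | μZ  ok (rec unchanged)
      !Int | ?Int  ok
        !Str | ?Str  ok
          Z | Z  ok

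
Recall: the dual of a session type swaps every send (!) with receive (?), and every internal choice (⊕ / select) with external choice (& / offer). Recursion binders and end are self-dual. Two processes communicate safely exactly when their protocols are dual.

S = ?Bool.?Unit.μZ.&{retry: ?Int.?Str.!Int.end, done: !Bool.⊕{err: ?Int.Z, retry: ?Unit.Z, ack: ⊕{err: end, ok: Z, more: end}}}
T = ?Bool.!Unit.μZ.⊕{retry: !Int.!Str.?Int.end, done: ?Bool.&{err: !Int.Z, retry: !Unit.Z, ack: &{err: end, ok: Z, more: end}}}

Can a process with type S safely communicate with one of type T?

NO

?Bool | ?Bool  ✗ same direction on both sides — not dual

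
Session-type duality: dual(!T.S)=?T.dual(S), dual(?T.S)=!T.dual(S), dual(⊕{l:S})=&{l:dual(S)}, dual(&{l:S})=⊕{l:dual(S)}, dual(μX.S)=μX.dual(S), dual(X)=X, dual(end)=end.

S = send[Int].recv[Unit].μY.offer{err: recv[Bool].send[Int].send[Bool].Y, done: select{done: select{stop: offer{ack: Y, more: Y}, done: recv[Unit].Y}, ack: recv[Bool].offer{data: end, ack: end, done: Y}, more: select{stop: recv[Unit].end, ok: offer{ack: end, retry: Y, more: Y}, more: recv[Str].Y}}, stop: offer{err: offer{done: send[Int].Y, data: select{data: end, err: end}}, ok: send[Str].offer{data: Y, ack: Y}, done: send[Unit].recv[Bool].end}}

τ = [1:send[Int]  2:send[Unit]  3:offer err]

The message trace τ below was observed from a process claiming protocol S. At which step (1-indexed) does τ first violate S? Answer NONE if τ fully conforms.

@1 send[Int]  ✓  residual = recv[Unit].μY.…
@2 got send[Unit], protocol expects recv[Unit]  ✗

2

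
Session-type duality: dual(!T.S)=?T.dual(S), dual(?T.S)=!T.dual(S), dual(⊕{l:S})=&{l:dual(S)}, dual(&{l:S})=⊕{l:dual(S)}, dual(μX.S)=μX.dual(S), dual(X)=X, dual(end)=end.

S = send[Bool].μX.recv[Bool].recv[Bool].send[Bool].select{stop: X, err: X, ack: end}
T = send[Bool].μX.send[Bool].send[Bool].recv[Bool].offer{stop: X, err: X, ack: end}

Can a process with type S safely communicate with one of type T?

NO

send[Bool] | send[Bool]  ✗ same direction on both sides — not dual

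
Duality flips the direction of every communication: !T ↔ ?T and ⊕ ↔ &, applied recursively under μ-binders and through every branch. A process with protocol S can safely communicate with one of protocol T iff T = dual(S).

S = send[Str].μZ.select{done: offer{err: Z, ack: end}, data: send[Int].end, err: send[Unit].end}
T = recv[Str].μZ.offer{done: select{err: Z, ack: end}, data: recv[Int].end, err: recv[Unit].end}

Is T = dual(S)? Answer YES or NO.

send[Str] | recv[Str]  match
  μZ | μZ  match (binder kept)
    select{done,data,err} | offer{done,data,err}  match labels match
      • done:
        offer{err,ack} | select{err,ack}  match labels match
          • err:
            Z | Z  match
          • ack:
            end | end  match
      • data:
        send[Int] | recv[Int]  match
          end | end  match
      • err:
        send[Unit] | recv[Unit]  match
          end | end  match

YES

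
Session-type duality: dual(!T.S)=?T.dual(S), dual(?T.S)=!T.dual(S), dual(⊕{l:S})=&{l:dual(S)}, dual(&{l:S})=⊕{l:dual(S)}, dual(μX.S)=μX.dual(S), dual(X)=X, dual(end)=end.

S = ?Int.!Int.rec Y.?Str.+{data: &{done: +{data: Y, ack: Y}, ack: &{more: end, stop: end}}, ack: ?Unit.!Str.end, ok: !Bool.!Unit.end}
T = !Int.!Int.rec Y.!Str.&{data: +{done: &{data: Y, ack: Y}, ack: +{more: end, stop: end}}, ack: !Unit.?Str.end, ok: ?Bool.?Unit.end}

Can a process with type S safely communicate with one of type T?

NO

?Int vs !Int  ok
  !Int vs !Int  ✗ same direction on both sides — not dual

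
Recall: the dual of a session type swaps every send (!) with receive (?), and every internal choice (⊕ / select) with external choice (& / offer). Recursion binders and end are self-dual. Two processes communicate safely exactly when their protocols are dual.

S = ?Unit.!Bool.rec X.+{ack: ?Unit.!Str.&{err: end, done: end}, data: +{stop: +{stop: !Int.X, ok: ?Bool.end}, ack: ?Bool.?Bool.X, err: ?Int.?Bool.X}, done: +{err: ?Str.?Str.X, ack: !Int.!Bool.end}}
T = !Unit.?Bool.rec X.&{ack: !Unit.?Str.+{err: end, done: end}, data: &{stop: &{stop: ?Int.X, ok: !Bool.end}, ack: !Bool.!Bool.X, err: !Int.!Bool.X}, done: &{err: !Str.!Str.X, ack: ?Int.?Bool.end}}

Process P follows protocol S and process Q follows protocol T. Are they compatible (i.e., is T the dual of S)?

YES

?Unit vs !Unit  ok
  !Bool vs ?Bool  ok
    rec X vs rec X  ok (rec unchanged)
      +{ack,data,done} vs &{ack,data,done}  ok labels match
        case ack:
          ?Unit vs !Unit  ok
            !Str vs ?Str  ok
              &{err,done} vs +{err,done}  ok labels match
                case err:
                  end vs end  ok
                case done:
                  end vs end  ok
        case data:
          +{stop,ack,err} vs &{stop,ack,err}  ok labels match
            case stop:
              +{stop,ok} vs &{stop,ok}  ok labels match
                case stop:
                  !Int vs ?Int  ok
                    X vs X  ok
                case ok:
                  ?Bool vs !Bool  ok
                    end vs end  ok
            case ack:
              ?Bool vs !Bool  ok
                ?Bool vs !Bool  ok
                  X vs X  ok
            case err:
              ?Int vs !Int  ok
                ?Bool vs !Bool  ok
                  X vs X  ok
        case done:
          +{err,ack} vs &{err,ack}  ok labels match
            case err:
              ?Str vs !Str  ok
                ?Str vs !Str  ok
                  X vs X  ok
            case ack:
              !Int vs ?Int  ok
                !Bool vs ?Bool  ok
                  end vs end  ok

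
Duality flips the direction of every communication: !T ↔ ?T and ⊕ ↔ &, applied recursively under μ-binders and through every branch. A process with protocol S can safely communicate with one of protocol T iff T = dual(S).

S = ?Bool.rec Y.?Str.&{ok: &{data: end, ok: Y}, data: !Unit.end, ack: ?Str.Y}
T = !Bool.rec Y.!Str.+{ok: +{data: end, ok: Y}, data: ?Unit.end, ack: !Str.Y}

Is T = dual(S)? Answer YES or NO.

?Bool vs !Bool  ✓
  rec Y vs rec Y  ✓ (binder kept)
    ?Str vs !Str  ✓
      &{ok,data,ack} vs +{ok,data,ack}  ✓ same labels
        • ok:
          &{data,ok} vs +{data,ok}  ✓ same labels
            • data:
              end vs end  ✓
            • ok:
              Y vs Y  ✓
        • data:
          !Unit vs ?Unit  ✓
            end vs end  ✓
        • ack:
          ?Str vs !Str  ✓
            Y vs Y  ✓

YES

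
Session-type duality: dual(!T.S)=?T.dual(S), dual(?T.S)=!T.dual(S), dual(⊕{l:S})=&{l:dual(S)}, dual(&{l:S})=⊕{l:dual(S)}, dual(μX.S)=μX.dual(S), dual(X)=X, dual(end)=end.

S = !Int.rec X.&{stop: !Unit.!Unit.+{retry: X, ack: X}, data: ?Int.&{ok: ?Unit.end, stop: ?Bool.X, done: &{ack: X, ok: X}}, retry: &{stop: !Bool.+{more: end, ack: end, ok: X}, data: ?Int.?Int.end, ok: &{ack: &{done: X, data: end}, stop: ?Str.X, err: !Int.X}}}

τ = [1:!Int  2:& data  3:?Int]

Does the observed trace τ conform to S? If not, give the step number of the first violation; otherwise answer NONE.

step 1: !Int  ok  cont: rec X.…
step 2: & data  ok  cont: ?Int.&{ok: ?Unit.end, stop: ?Bool.rec X.…, done: &{ack: rec X.…, ok: rec X.…}}
step 3: ?Int  ok  cont: &{ok: ?Unit.end, stop: ?Bool.rec X.…, done: &{ack: rec X.…, ok: rec X.…}}
trace exhausted — no violation

NONE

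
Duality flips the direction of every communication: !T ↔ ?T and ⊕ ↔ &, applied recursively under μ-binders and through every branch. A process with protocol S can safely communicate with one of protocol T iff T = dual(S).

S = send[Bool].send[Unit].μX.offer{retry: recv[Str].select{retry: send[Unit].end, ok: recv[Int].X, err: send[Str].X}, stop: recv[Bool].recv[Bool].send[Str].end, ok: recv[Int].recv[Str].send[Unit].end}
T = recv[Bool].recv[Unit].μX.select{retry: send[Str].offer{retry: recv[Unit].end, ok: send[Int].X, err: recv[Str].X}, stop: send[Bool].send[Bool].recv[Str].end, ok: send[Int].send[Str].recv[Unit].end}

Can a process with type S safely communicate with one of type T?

send[Bool] | recv[Bool]  ✓
  send[Unit] | recv[Unit]  ✓
    μX | μX  ✓ (μ self-dual)
      offer{retry,stop,ok} | select{retry,stop,ok}  ✓ labels match
        [retry]
          recv[Str] | send[Str]  ✓
            select{retry,ok,err} | offer{retry,ok,err}  ✓ labels match
              [retry]
                send[Unit] | recv[Unit]  ✓
                  end | end  ✓
              [ok]
                recv[Int] | send[Int]  ✓
                  X | X  ✓
              [err]
                send[Str] | recv[Str]  ✓
                  X | X  ✓
        [stop]
          recv[Bool] | send[Bool]  ✓
            recv[Bool] | send[Bool]  ✓
              send[Str] | recv[Str]  ✓
                end | end  ✓
        [ok]
          recv[Int] | send[Int]  ✓
            recv[Str] | send[Str]  ✓
              send[Unit] | recv[Unit]  ✓
                end | end  ✓

YES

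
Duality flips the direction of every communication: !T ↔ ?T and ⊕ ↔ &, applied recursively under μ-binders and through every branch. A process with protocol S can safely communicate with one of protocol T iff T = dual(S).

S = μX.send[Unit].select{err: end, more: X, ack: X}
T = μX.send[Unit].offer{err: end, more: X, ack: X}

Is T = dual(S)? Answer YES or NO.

NO

μX | μX  ✓ (μ self-dual)
  send[Unit] | send[Unit]  ✗ same direction on both sides — not dual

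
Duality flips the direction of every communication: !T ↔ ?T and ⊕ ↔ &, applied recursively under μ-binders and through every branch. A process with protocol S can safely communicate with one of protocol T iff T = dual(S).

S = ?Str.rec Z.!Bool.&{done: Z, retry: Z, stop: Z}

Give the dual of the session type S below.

!Str.rec Z.?Bool.+{done: Z, retry: Z, stop: Z}

?Str = !Str
  rec Z = rec Z  (binder kept)
    !Bool = ?Bool
      &{done,retry,stop} = +{done,retry,stop}  (offer→select)
        • done:
          Z ↦ Z
        • retry:
          Z ↦ Z
        • stop:
          Z ↦ Z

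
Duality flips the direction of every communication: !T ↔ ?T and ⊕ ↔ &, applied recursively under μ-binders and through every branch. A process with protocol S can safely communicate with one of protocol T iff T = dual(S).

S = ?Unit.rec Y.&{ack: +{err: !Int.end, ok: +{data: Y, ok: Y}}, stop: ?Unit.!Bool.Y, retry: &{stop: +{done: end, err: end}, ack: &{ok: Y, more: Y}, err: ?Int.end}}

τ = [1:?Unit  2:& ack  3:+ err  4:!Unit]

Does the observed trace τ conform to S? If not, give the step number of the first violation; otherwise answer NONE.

4

step 1: ?Unit  ✓  cont: rec Y.…
step 2: & ack  ✓  cont: +{err: !Int.end, ok: +{data: rec Y.…, ok: rec Y.…}}
step 3: + err  ✓  cont: !Int.end
step 4: got !Unit, protocol expects !Int  ✗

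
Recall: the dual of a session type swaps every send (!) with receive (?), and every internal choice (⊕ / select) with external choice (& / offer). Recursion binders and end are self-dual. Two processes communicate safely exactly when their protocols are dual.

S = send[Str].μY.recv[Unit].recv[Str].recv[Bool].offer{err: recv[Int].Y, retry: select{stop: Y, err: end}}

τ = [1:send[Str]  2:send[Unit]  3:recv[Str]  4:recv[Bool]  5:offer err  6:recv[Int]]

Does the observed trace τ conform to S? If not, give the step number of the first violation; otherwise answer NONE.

2

@1 send[Str]  match  now at μY.…
@2 got send[Unit], protocol expects recv[Unit]  ✗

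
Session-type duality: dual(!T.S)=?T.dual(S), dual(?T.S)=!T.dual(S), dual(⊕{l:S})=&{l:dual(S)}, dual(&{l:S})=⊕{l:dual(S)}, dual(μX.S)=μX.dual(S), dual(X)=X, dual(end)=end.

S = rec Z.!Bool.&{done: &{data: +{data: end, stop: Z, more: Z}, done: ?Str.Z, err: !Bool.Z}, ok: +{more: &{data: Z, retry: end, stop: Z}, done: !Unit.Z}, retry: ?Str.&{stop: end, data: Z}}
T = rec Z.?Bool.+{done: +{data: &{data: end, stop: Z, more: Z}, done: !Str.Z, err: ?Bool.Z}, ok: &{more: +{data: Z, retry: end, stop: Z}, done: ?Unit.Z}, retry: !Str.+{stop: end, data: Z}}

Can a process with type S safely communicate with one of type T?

YES

rec Z | rec Z  match (μ self-dual)
  !Bool | ?Bool  match
    &{done,ok,retry} | +{done,ok,retry}  match labels match
      [done]
        &{data,done,err} | +{data,done,err}  match labels match
          [data]
            +{data,stop,more} | &{data,stop,more}  match labels match
              [data]
                end | end  match
              [stop]
                Z | Z  match
              [more]
                Z | Z  match
          [done]
            ?Str | !Str  match
              Z | Z  match
          [err]
            !Bool | ?Bool  match
              Z | Z  match
      [ok]
        +{more,done} | &{more,done}  match labels match
          [more]
            &{data,retry,stop} | +{data,retry,stop}  match labels match
              [data]
                Z | Z  match
              [retry]
                end | end  match
              [stop]
                Z | Z  match
          [done]
            !Unit | ?Unit  match
              Z | Z  match
      [retry]
        ?Str | !Str  match
          &{stop,data} | +{stop,data}  match labels match
            [stop]
              end | end  match
            [data]
              Z | Z  match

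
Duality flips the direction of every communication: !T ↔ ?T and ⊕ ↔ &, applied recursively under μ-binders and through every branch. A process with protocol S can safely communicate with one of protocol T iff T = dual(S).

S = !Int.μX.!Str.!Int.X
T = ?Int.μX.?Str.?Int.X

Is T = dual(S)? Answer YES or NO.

!Int vs ?Int  ✓
  μX vs μX  ✓ (μ self-dual)
    !Str vs ?Str  ✓
      !Int vs ?Int  ✓
        X vs X  ✓

YES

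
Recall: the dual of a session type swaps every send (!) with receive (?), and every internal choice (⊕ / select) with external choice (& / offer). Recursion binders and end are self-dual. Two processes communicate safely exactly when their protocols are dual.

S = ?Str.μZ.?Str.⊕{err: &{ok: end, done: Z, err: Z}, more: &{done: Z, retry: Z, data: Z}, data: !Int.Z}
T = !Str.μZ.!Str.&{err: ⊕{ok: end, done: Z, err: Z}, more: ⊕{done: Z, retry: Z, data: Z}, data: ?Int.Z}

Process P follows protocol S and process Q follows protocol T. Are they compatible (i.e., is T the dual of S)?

YES

?Str vs !Str  match
  μZ vs μZ  match (binder kept)
    ?Str vs !Str  match
      ⊕{err,more,data} vs &{err,more,data}  match labels match
        case err:
          &{ok,done,err} vs ⊕{ok,done,err}  match labels match
            case ok:
              end vs end  match
            case done:
              Z vs Z  match
            case err:
              Z vs Z  match
        case more:
          &{done,retry,data} vs ⊕{done,retry,data}  match labels match
            case done:
              Z vs Z  match
            case retry:
              Z vs Z  match
            case data:
              Z vs Z  match
        case data:
          !Int vs ?Int  match
            Z vs Z  match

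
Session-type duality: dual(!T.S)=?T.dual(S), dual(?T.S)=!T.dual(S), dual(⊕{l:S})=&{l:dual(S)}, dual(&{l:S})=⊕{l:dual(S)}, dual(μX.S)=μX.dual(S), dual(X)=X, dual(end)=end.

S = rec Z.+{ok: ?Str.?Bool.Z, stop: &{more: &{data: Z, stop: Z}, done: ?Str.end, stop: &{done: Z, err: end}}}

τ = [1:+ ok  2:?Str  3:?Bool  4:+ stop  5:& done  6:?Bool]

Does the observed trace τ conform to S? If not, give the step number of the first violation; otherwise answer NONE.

6

@1 + ok  ok  residual = ?Str.?Bool.rec Z.…
@2 ?Str  ok  residual = ?Bool.rec Z.…
@3 ?Bool  ok  residual = rec Z.…
@4 + stop  ok  residual = &{more: &{data: rec Z.…, stop: rec Z.…}, done: ?Str.end, stop: &{done: rec Z.…, err: end}}
@5 & done  ok  residual = ?Str.end
@6 got ?Bool, protocol expects ?Str  ✗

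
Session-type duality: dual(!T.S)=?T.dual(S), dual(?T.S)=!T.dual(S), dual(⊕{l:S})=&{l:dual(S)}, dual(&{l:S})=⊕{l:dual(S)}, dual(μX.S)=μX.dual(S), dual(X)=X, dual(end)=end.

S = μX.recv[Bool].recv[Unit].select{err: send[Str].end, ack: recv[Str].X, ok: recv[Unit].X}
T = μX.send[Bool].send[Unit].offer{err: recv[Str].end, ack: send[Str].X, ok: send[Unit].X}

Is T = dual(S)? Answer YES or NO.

μX vs μX  ok (rec unchanged)
  recv[Bool] vs send[Bool]  ok
    recv[Unit] vs send[Unit]  ok
      select{err,ack,ok} vs offer{err,ack,ok}  ok same labels
        [err]
          send[Str] vs recv[Str]  ok
            end vs end  ok
        [ack]
          recv[Str] vs send[Str]  ok
            X vs X  ok
        [ok]
          recv[Unit] vs send[Unit]  ok
            X vs X  ok

YES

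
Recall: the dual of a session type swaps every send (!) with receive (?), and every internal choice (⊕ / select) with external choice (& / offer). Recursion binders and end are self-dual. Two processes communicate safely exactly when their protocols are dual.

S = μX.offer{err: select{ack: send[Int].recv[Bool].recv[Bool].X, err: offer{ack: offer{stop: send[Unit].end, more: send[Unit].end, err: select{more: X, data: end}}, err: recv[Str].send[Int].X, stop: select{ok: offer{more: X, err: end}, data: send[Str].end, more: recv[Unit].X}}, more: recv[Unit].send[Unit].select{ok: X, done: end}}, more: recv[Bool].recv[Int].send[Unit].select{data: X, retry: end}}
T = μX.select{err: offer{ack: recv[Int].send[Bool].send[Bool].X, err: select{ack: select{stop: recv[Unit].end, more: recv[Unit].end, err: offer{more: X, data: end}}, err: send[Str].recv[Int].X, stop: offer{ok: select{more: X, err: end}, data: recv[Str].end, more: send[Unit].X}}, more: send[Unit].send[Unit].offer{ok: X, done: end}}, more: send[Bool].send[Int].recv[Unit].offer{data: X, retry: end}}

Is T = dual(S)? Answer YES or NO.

μX vs μX  match (binder kept)
  offer{err,more} vs select{err,more}  match labels match
    case err:
      select{ack,err,more} vs offer{ack,err,more}  match labels match
        case ack:
          send[Int] vs recv[Int]  match
            recv[Bool] vs send[Bool]  match
              recv[Bool] vs send[Bool]  match
                X vs X  match
        case err:
          offer{ack,err,stop} vs select{ack,err,stop}  match labels match
            case ack:
              offer{stop,more,err} vs select{stop,more,err}  match labels match
                case stop:
                  send[Unit] vs recv[Unit]  match
                    end vs end  match
                case more:
                  send[Unit] vs recv[Unit]  match
                    end vs end  match
                case err:
                  select{more,data} vs offer{more,data}  match labels match
                    case more:
                      X vs X  match
                    case data:
                      end vs end  match
            case err:
              recv[Str] vs send[Str]  match
                send[Int] vs recv[Int]  match
                  X vs X  match
            case stop:
              select{ok,data,more} vs offer{ok,data,more}  match labels match
                case ok:
                  offer{more,err} vs select{more,err}  match labels match
                    case more:
                      X vs X  match
                    case err:
                      end vs end  match
                case data:
                  send[Str] vs recv[Str]  match
                    end vs end  match
                case more:
                  recv[Unit] vs send[Unit]  match
                    X vs X  match
        case more:
          recv[Unit] vs send[Unit]  match
            send[Unit] vs send[Unit]  ✗ same direction on both sides — not dual

NO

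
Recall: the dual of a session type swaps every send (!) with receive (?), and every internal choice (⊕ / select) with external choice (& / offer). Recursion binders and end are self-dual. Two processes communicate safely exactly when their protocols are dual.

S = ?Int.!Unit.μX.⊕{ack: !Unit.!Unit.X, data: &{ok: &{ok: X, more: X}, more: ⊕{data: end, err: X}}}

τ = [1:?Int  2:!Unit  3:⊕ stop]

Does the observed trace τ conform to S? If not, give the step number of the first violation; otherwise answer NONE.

@1 ?Int  ok  residual = !Unit.μX.…
@2 !Unit  ok  residual = μX.…
@3 got ⊕ stop, protocol expects ⊕ ack or ⊕ data  ✗

3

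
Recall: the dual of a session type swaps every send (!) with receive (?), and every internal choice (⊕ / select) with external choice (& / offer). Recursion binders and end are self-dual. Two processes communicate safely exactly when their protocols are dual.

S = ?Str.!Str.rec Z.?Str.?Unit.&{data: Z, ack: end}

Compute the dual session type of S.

!Str.?Str.rec Z.!Str.!Unit.+{data: Z, ack: end}

?Str → !Str
  !Str → ?Str
    rec Z → rec Z  (μ self-dual)
      ?Str → !Str
        ?Unit → !Unit
          &{data,ack} → +{data,ack}  (offer→select)
            • data:
              Z ↦ Z
            • ack:
              end ↦ end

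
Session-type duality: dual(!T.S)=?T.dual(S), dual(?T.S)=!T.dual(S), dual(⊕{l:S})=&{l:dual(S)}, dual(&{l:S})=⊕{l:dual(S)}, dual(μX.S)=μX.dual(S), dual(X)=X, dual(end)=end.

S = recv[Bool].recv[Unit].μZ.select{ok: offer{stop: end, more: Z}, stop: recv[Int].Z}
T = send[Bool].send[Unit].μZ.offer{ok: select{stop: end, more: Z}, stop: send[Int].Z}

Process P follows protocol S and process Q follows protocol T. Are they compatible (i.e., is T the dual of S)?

YES

recv[Bool] ‖ send[Bool]  match
  recv[Unit] ‖ send[Unit]  match
    μZ ‖ μZ  match (μ self-dual)
      select{ok,stop} ‖ offer{ok,stop}  match same labels
        [ok]
          offer{stop,more} ‖ select{stop,more}  match same labels
            [stop]
              end ‖ end  match
            [more]
              Z ‖ Z  match
        [stop]
          recv[Int] ‖ send[Int]  match
            Z ‖ Z  match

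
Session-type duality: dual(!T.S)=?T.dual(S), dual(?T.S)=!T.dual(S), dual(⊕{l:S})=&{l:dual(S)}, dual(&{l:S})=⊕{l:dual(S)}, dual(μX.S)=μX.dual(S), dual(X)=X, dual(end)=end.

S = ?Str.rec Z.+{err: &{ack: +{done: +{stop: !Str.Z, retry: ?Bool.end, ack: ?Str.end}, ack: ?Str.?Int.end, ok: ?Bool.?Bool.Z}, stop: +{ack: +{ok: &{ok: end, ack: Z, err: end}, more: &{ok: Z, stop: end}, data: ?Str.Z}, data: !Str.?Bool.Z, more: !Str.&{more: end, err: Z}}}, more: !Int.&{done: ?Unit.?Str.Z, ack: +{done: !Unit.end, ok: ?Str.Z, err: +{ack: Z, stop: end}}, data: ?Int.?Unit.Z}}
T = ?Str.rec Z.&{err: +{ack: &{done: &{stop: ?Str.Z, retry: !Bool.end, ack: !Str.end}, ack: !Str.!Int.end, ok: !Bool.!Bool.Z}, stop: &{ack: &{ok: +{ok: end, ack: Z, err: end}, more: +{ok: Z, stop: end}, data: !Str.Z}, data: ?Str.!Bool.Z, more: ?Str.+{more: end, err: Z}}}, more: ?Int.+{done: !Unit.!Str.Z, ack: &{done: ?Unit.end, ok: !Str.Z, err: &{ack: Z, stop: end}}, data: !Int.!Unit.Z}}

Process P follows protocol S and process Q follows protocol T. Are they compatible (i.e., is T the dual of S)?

?Str | ?Str  ✗ same direction on both sides — not dual

NO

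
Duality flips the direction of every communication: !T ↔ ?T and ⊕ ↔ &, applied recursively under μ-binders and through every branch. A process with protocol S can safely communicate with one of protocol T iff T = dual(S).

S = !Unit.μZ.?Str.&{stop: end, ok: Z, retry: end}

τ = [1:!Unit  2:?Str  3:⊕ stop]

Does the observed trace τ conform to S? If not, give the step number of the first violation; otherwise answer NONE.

step 1: !Unit  ok  state: μZ.…
step 2: ?Str  ok  state: &{stop: end, ok: μZ.…, retry: end}
step 3: got ⊕ stop, protocol expects & stop or & ok or & retry  ✗

3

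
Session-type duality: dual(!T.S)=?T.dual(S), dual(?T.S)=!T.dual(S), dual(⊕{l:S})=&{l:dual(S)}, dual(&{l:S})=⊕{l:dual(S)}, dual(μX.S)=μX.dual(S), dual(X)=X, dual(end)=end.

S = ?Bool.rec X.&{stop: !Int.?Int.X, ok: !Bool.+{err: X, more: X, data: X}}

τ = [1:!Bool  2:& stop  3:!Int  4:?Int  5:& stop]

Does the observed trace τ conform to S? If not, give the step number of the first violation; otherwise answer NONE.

@1 got !Bool, protocol expects ?Bool  ✗

1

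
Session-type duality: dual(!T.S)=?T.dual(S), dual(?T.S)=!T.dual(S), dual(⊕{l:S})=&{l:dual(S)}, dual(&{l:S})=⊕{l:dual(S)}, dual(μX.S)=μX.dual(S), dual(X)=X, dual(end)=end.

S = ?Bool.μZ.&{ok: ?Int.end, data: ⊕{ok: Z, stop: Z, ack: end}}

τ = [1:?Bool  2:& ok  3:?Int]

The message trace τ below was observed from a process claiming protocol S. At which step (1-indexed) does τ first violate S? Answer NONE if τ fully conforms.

@1 ?Bool  ok  residual = μZ.…
@2 & ok  ok  residual = ?Int.end
@3 ?Int  ok  residual = end
trace exhausted — no violation

NONE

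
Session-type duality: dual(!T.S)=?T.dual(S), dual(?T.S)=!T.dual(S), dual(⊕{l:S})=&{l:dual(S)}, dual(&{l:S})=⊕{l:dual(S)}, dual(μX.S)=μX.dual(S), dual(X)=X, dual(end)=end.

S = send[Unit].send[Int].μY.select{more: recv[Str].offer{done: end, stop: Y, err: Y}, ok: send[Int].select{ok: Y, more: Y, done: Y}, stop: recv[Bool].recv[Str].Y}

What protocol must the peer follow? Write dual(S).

recv[Unit].recv[Int].μY.offer{more: send[Str].select{done: end, stop: Y, err: Y}, ok: recv[Int].offer{ok: Y, more: Y, done: Y}, stop: send[Bool].send[Str].Y}

send[Unit] ↦ recv[Unit]
  send[Int] ↦ recv[Int]
    μY ↦ μY  (binder kept)
      select{more,ok,stop} ↦ offer{more,ok,stop}  (⊕→&)
        • more:
          recv[Str] ↦ send[Str]
            offer{done,stop,err} ↦ select{done,stop,err}  (external→internal)
              • done:
                end ↦ end
              • stop:
                Y ↦ Y
              • err:
                Y ↦ Y
        • ok:
          send[Int] ↦ recv[Int]
            select{ok,more,done} ↦ offer{ok,more,done}  (⊕→&)
              • ok:
                Y ↦ Y
              • more:
                Y ↦ Y
              • done:
                Y ↦ Y
        • stop:
          recv[Bool] ↦ send[Bool]
            recv[Str] ↦ send[Str]
              Y ↦ Y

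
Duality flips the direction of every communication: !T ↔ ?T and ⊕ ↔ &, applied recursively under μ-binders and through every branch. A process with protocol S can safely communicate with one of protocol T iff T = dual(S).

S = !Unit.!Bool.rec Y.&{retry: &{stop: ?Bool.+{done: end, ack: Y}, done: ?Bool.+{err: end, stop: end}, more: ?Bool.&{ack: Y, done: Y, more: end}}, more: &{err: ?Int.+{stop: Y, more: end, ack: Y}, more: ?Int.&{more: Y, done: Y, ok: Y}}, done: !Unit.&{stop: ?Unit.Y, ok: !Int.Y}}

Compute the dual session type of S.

?Unit.?Bool.rec Y.+{retry: +{stop: !Bool.&{done: end, ack: Y}, done: !Bool.&{err: end, stop: end}, more: !Bool.+{ack: Y, done: Y, more: end}}, more: +{err: !Int.&{stop: Y, more: end, ack: Y}, more: !Int.+{more: Y, done: Y, ok: Y}}, done: ?Unit.+{stop: !Unit.Y, ok: ?Int.Y}}

!Unit → ?Unit
  !Bool → ?Bool
    rec Y → rec Y  (binder kept)
      &{retry,more,done} → +{retry,more,done}  (&→⊕)
        • retry:
          &{stop,done,more} → +{stop,done,more}  (&→⊕)
            • stop:
              ?Bool → !Bool
                +{done,ack} → &{done,ack}  (⊕→&)
                  • done:
                    end ↦ end
                  • ack:
                    Y ↦ Y
            • done:
              ?Bool → !Bool
                +{err,stop} → &{err,stop}  (⊕→&)
                  • err:
                    end ↦ end
                  • stop:
                    end ↦ end
            • more:
              ?Bool → !Bool
                &{ack,done,more} → +{ack,done,more}  (&→⊕)
                  • ack:
                    Y ↦ Y
                  • done:
                    Y ↦ Y
                  • more:
                    end ↦ end
        • more:
          &{err,more} → +{err,more}  (&→⊕)
            • err:
              ?Int → !Int
                +{stop,more,ack} → &{stop,more,ack}  (⊕→&)
                  • stop:
                    Y ↦ Y
                  • more:
                    end ↦ end
                  • ack:
                    Y ↦ Y
            • more:
              ?Int → !Int
                &{more,done,ok} → +{more,done,ok}  (&→⊕)
                  • more:
                    Y ↦ Y
                  • done:
                    Y ↦ Y
                  • ok:
                    Y ↦ Y
        • done:
          !Unit → ?Unit
            &{stop,ok} → +{stop,ok}  (&→⊕)
              • stop:
                ?Unit → !Unit
                  Y ↦ Y
              • ok:
                !Int → ?Int
                  Y ↦ Y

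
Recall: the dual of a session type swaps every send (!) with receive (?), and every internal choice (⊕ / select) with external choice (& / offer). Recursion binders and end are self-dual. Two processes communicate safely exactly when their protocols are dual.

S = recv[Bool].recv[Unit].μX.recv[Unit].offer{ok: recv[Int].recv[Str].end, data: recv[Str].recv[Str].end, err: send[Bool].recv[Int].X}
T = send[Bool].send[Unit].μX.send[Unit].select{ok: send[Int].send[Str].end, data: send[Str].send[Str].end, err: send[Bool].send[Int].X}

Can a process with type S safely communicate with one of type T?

NO

recv[Bool] ‖ send[Bool]  match
  recv[Unit] ‖ send[Unit]  match
    μX ‖ μX  match (μ self-dual)
      recv[Unit] ‖ send[Unit]  match
        offer{ok,data,err} ‖ select{ok,data,err}  match labels match
          • ok:
            recv[Int] ‖ send[Int]  match
              recv[Str] ‖ send[Str]  match
                end ‖ end  match
          • data:
            recv[Str] ‖ send[Str]  match
              recv[Str] ‖ send[Str]  match
                end ‖ end  match
          • err:
            send[Bool] ‖ send[Bool]  ✗ same direction on both sides — not dual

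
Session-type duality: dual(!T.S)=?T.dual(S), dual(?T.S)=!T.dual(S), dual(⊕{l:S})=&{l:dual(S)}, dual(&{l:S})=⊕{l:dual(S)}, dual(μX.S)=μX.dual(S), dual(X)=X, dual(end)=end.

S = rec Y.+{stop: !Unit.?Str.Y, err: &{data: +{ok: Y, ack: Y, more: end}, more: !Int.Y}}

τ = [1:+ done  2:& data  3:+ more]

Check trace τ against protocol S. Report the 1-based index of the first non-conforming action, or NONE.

[1] got + done, protocol expects + stop or + err  ✗

1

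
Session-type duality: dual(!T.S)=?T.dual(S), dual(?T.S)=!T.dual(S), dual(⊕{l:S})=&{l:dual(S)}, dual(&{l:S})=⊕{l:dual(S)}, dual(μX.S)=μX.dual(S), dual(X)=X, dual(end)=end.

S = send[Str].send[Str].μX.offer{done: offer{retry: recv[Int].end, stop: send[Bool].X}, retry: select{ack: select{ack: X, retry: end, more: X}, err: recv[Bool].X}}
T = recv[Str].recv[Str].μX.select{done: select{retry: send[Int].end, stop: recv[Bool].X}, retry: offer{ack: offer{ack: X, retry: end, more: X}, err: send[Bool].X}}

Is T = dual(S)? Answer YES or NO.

send[Str] vs recv[Str]  ✓
  send[Str] vs recv[Str]  ✓
    μX vs μX  ✓ (binder kept)
      offer{done,retry} vs select{done,retry}  ✓ same labels
        case done:
          offer{retry,stop} vs select{retry,stop}  ✓ same labels
            case retry:
              recv[Int] vs send[Int]  ✓
                end vs end  ✓
            case stop:
              send[Bool] vs recv[Bool]  ✓
                X vs X  ✓
        case retry:
          select{ack,err} vs offer{ack,err}  ✓ same labels
            case ack:
              select{ack,retry,more} vs offer{ack,retry,more}  ✓ same labels
                case ack:
                  X vs X  ✓
                case retry:
                  end vs end  ✓
                case more:
                  X vs X  ✓
            case err:
              recv[Bool] vs send[Bool]  ✓
                X vs X  ✓

YES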